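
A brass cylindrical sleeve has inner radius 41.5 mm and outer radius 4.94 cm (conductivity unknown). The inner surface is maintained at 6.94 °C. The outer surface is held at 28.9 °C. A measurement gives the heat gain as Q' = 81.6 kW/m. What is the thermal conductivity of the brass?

k = 103 W/m·K

ΣR = ΔT/Q' = |6.94 − 28.9|/81600 = 2.691×10^-4 m·K/W
ln(r₂/r₁)/(2πk) = 2.691×10^-4 ⇒ k = 0.1743/(2π·2.691×10^-4) = 103 W/m·K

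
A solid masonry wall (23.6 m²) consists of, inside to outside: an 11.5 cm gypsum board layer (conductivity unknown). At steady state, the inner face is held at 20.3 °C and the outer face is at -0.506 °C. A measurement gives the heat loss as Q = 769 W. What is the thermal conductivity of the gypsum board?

ΣR = ΔT/Q = |20.3 − -0.506|/769 = 0.02706 K/W
L/(kA) = 0.02706 ⇒ k = 0.115/(0.02706·23.6) = 0.180 W/m·K

k = 0.180 W/m·K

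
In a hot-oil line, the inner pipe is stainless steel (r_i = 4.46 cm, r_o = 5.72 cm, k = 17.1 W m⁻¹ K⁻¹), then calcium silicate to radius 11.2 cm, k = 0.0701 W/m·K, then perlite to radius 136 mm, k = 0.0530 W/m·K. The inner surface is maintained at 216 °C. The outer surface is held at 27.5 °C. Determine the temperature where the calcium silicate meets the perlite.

Resistance network (inner→outer):
  R'_stainless steel = ln(0.0572/0.0446)/(2πk) = 0.2488/(2π·17.1) = 0.002316 m·K/W
  R'_calcium silicate = ln(0.112/0.0572)/(2πk) = 0.6719/(2π·0.0701) = 1.526 m·K/W
  R'_perlite = ln(0.136/0.112)/(2πk) = 0.1942/(2π·0.0530) = 0.5830 m·K/W
ΣR = 0.002316 + 1.526 + 0.5830 = 2.111 m·K/W
Q' = ΔT/ΣR = (216 °C − 27.5 °C)/2.111 = 89.29 W/m
From the inner boundary to the calcium silicate/perlite interface, ΣR_partial = 1.528 m·K/W.
T_interface = T_in − Q'·ΣR_partial = 216 °C − (89.29)(1.528) = 79.6 °C

T = 79.6 °C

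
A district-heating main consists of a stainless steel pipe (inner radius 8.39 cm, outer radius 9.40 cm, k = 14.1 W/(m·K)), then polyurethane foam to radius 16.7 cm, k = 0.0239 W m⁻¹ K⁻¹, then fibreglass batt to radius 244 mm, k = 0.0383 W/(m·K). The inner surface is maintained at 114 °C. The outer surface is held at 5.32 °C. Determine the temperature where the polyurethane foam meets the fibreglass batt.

T = 37.0 °C

Series thermal resistances, inner to outer:
  R'_stainless steel = ln(0.0940/0.0839)/(2πk) = 0.1137/(2π·14.1) = 0.001283 m·K/W
  R'_polyurethane foam = ln(0.167/0.0940)/(2πk) = 0.5747/(2π·0.0239) = 3.827 m·K/W
  R'_fibreglass batt = ln(0.244/0.167)/(2πk) = 0.3792/(2π·0.0383) = 1.576 m·K/W
ΣR = 0.001283 + 3.827 + 1.576 = 5.404 m·K/W
Q' = ΔT/ΣR = (114 °C − 5.32 °C)/5.404 = 20.11 W/m
From the inner boundary to the polyurethane foam/fibreglass batt interface, ΣR_partial = 3.828 m·K/W.
T_interface = T_in − Q'·ΣR_partial = 114 °C − (20.11)(3.828) = 37.0 °C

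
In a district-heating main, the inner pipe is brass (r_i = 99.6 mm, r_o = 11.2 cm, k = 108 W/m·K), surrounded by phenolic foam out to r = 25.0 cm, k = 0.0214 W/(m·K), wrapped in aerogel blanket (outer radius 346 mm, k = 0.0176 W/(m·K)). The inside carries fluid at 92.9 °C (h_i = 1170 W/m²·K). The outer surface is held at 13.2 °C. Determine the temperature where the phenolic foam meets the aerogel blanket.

Resistance network (inner→outer):
  R'_conv,in = 1/(2πr h) = 1/(2π·0.0996·1170) = 0.001366 m·K/W
  R'_brass = ln(0.112/0.0996)/(2πk) = 0.1173/(2π·108) = 1.729×10^-4 m·K/W
  R'_phenolic foam = ln(0.250/0.112)/(2πk) = 0.8030/(2π·0.0214) = 5.972 m·K/W
  R'_aerogel blanket = ln(0.346/0.250)/(2πk) = 0.3250/(2π·0.0176) = 2.939 m·K/W
ΣR = 0.001366 + 1.729×10^-4 + 5.972 + 2.939 = 8.913 m·K/W
Q' = ΔT/ΣR = (92.9 °C − 13.2 °C)/8.913 = 8.942 W/m
From the inner boundary to the phenolic foam/aerogel blanket interface, ΣR_partial = 5.974 m·K/W.
T_interface = T_in − Q'·ΣR_partial = 92.9 °C − (8.942)(5.974) = 39.5 °C

T = 39.5 °C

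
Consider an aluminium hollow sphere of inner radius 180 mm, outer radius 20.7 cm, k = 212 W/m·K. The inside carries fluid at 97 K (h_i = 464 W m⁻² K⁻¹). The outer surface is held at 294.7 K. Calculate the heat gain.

Q = 35500 W

Resistance network (inner→outer):
  R_conv,in = 1/(4πr²h) = 1/(4π·0.180²·464) = 0.005293 K/W
  R_aluminium = (1/0.180 − 1/0.207)/(4πk) = 0.7246/(4π·212) = 2.720×10^-4 K/W
ΣR = 0.005293 + 2.720×10^-4 = 0.005565 K/W
Q = ΔT/ΣR = (97 K − 294.7 K)/0.005565 = -35500 W
(Negative Q ⇒ heat flows inward; heat gain = 35500 W.)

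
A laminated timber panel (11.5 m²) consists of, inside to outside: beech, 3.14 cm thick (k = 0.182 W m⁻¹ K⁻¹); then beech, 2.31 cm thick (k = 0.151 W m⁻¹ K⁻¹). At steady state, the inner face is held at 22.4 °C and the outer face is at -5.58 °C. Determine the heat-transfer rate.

Resistance network (inner→outer):
  R_beech = L/(kA) = 0.0314/(0.182·11.5) = 0.01500 K/W
  R_beech = L/(kA) = 0.0231/(0.151·11.5) = 0.01330 K/W
ΣR = 0.01500 + 0.01330 = 0.02830 K/W
Q = ΔT/ΣR = (22.4 °C − -5.58 °C)/0.02830 = 989 W

Q = 989 W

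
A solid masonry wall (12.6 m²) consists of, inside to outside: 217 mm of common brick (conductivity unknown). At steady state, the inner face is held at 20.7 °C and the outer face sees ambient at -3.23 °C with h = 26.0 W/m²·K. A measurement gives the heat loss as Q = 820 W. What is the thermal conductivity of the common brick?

k = 0.659 W/m·K

ΣR = ΔT/Q = |20.7 − -3.23|/820 = 0.02918 K/W
Known resistances:
  R_conv,out = 1/(hA) = 1/(26.0·12.6) = 0.003053 K/W
R_common brick = ΣR − ΣR_known = 0.02918 − 0.003053 = 0.02613 K/W
L/(kA) = 0.02613 ⇒ k = 0.217/(0.02613·12.6) = 0.659 W/m·K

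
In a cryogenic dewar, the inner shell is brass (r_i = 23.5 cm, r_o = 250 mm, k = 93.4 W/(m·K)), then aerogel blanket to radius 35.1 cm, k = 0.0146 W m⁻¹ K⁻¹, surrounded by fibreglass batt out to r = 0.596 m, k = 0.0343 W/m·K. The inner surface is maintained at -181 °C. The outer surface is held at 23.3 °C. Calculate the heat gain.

Series thermal resistances, inner to outer:
  R_brass = (1/0.235 − 1/0.250)/(4πk) = 0.2553/(4π·93.4) = 2.175×10^-4 K/W
  R_aerogel blanket = (1/0.250 − 1/0.351)/(4πk) = 1.151/(4π·0.0146) = 6.274 K/W
  R_fibreglass batt = (1/0.351 − 1/0.596)/(4πk) = 1.171/(4π·0.0343) = 2.717 K/W
ΣR = 2.175×10^-4 + 6.274 + 2.717 = 8.991 K/W
Q = ΔT/ΣR = (-181 °C − 23.3 °C)/8.991 = -22.7 W
(Negative Q ⇒ heat flows inward; heat gain = 22.7 W.)

Q = 22.7 W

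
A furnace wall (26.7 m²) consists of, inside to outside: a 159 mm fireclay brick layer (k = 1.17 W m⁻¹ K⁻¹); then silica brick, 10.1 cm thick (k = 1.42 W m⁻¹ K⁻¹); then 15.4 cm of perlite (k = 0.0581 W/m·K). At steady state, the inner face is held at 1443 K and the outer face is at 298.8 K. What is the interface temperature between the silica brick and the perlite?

T = 1360 K

Series thermal resistances, inner to outer:
  R_fireclay brick = L/(kA) = 0.159/(1.17·26.7) = 0.005090 K/W
  R_silica brick = L/(kA) = 0.101/(1.42·26.7) = 0.002664 K/W
  R_perlite = L/(kA) = 0.154/(0.0581·26.7) = 0.09927 K/W
ΣR = 0.005090 + 0.002664 + 0.09927 = 0.1070 K/W
Q = ΔT/ΣR = (1443 K − 298.8 K)/0.1070 = 10690 W
From the inner boundary to the silica brick/perlite interface, ΣR_partial = 0.007754 K/W.
T_interface = T_in − Q·ΣR_partial = 1443 K − (10690)(0.007754) = 1360 K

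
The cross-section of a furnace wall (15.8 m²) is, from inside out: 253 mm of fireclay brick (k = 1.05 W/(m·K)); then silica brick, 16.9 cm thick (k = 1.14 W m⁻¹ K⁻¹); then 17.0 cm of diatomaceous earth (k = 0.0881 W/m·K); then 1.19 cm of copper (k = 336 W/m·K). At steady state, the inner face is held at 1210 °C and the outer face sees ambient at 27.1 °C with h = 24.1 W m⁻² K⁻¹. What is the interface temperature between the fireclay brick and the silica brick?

Series thermal resistances, inner to outer:
  R_fireclay brick = L/(kA) = 0.253/(1.05·15.8) = 0.01525 K/W
  R_silica brick = L/(kA) = 0.169/(1.14·15.8) = 0.009383 K/W
  R_diatomaceous earth = L/(kA) = 0.170/(0.0881·15.8) = 0.1221 K/W
  R_copper = L/(kA) = 0.0119/(336·15.8) = 2.242×10^-6 K/W
  R_conv,out = 1/(hA) = 1/(24.1·15.8) = 0.002626 K/W
ΣR = 0.01525 + 0.009383 + 0.1221 + 2.242×10^-6 + 0.002626 = 0.1494 K/W
Q = ΔT/ΣR = (1210 °C − 27.1 °C)/0.1494 = 7918 W
From the inner boundary to the fireclay brick/silica brick interface, ΣR_partial = 0.01525 K/W.
T_interface = T_in − Q·ΣR_partial = 1210 °C − (7918)(0.01525) = 1089 °C

T = 1089 °C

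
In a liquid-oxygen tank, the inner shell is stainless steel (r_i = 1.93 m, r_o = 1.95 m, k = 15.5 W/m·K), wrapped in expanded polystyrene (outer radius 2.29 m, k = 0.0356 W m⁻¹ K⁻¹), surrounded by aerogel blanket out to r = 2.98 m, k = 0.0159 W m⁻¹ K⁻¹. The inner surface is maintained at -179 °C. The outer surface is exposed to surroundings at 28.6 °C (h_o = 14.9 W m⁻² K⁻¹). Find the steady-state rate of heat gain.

Q = 307 W

Resistance network (inner→outer):
  R_stainless steel = (1/1.93 − 1/1.95)/(4πk) = 0.005314/(4π·15.5) = 2.728×10^-5 K/W
  R_expanded polystyrene = (1/1.95 − 1/2.29)/(4πk) = 0.07614/(4π·0.0356) = 0.1702 K/W
  R_aerogel blanket = (1/2.29 − 1/2.98)/(4πk) = 0.1011/(4π·0.0159) = 0.5060 K/W
  R_conv,out = 1/(4πr²h) = 1/(4π·2.98²·14.9) = 6.014×10^-4 K/W
ΣR = 2.728×10^-5 + 0.1702 + 0.5060 + 6.014×10^-4 = 0.6768 K/W
Q = ΔT/ΣR = (-179 °C − 28.6 °C)/0.6768 = -307 W
(Negative Q ⇒ heat flows inward; heat gain = 307 W.)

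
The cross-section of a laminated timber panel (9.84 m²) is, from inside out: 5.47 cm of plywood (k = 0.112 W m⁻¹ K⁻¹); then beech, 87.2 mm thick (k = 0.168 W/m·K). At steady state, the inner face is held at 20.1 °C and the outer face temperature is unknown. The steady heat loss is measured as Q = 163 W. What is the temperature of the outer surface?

Sum the resistances:
  R_plywood = L/(kA) = 0.0547/(0.112·9.84) = 0.04963 K/W
  R_beech = L/(kA) = 0.0872/(0.168·9.84) = 0.05275 K/W
ΣR = 0.1024 K/W
ΔT = Q·ΣR = 163 × 0.1024 = 16.69 K
Heat flows outward, so T_out = T_in − ΔT = 20.1 − 16.69 = 3.41 °C

T_out = 3.41 °C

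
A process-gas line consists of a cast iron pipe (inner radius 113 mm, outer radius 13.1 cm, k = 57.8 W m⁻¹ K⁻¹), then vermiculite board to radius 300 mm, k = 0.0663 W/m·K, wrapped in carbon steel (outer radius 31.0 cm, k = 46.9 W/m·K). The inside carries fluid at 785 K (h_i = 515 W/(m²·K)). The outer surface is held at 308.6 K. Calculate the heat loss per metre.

Treat each layer as a resistance in series:
  R'_conv,in = 1/(2πr h) = 1/(2π·0.113·515) = 0.002735 m·K/W
  R'_cast iron = ln(0.131/0.113)/(2πk) = 0.1478/(2π·57.8) = 4.070×10^-4 m·K/W
  R'_vermiculite board = ln(0.300/0.131)/(2πk) = 0.8286/(2π·0.0663) = 1.989 m·K/W
  R'_carbon steel = ln(0.310/0.300)/(2πk) = 0.03279/(2π·46.9) = 1.113×10^-4 m·K/W
ΣR = 0.002735 + 4.070×10^-4 + 1.989 + 1.113×10^-4 = 1.992 m·K/W
Q' = ΔT/ΣR = (785 K − 308.6 K)/1.992 = 239 W/m

Q' = 239 W/m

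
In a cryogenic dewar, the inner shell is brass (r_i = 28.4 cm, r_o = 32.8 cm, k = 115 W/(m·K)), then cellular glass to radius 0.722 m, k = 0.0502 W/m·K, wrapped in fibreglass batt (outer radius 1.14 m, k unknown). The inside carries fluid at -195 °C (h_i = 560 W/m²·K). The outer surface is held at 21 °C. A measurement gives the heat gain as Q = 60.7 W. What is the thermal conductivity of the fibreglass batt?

k = 0.0440 W/m·K

ΣR = ΔT/Q = |-195 − 21|/60.7 = 3.558 K/W
Known resistances:
  R_conv,in = 1/(4πr²h) = 1/(4π·0.284²·560) = 0.001762 K/W
  R_brass = (1/0.284 − 1/0.328)/(4πk) = 0.4723/(4π·115) = 3.269×10^-4 K/W
  R_cellular glass = (1/0.328 − 1/0.722)/(4πk) = 1.664/(4π·0.0502) = 2.637 K/W
R_fibreglass batt = ΣR − ΣR_known = 3.558 − 2.639 = 0.9190 K/W
(1/r₁−1/r₂)/(4πk) = 0.9190 ⇒ k = 0.5078/(4π·0.9190) = 0.0440 W/m·K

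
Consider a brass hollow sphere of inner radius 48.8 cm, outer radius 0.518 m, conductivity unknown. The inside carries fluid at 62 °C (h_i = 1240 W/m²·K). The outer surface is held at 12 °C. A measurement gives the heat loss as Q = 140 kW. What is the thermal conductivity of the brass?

ΣR = ΔT/Q = |62 − 12|/1.40×10^5 = 3.571×10^-4 K/W
Known resistances:
  R_conv,in = 1/(4πr²h) = 1/(4π·0.488²·1240) = 2.695×10^-4 K/W
R_brass = ΣR − ΣR_known = 3.571×10^-4 − 2.695×10^-4 = 8.760×10^-5 K/W
(1/r₁−1/r₂)/(4πk) = 8.760×10^-5 ⇒ k = 0.1187/(4π·8.760×10^-5) = 108 W/m·K

k = 108 W/m·K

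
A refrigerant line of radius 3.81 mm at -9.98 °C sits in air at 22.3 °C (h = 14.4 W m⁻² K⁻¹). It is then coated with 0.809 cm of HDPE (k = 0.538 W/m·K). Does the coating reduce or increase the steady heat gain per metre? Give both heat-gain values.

Critical radius for a cylinder: r_cr = k/h = 0.0374 m = 3.74 cm.
Outer radius after coating: r₂ = 0.00381 + 0.00809 = 0.01190 m.
Since r₁ < r_cr and r₂ ≤ r_cr, the coating moves toward the maximum at r_cr — heat gain rises.
Bare: R = 1/(2πr₁h) = 2.901 m·K/W; Q = 32.28/2.901 = 11.1 W/m.
Coated: R = R_cond + R_conv = 1.266 m·K/W; Q = 32.28/1.266 = 25.5 W/m.

increases: 11.1 → 25.5 W/m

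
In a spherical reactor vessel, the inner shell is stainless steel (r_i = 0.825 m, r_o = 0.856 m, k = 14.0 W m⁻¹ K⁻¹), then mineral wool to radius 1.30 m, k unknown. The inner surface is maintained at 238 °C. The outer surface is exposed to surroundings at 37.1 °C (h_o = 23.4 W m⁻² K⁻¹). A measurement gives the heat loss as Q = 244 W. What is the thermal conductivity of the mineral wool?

ΣR = ΔT/Q = |238 − 37.1|/244 = 0.8234 K/W
Known resistances:
  R_stainless steel = (1/0.825 − 1/0.856)/(4πk) = 0.04390/(4π·14.0) = 2.495×10^-4 K/W
  R_conv,out = 1/(4πr²h) = 1/(4π·1.30²·23.4) = 0.002012 K/W
R_mineral wool = ΣR − ΣR_known = 0.8234 − 0.002262 = 0.8211 K/W
(1/r₁−1/r₂)/(4πk) = 0.8211 ⇒ k = 0.3990/(4π·0.8211) = 0.0387 W/m·K

k = 0.0387 W/m·K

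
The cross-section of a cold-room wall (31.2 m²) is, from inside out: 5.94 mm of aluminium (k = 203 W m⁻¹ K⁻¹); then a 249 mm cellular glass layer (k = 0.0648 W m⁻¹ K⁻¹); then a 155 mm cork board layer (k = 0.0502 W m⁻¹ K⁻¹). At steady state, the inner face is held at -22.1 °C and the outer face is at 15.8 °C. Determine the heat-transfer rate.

Q = 171 W

Series thermal resistances, inner to outer:
  R_aluminium = L/(kA) = 0.00594/(203·31.2) = 9.379×10^-7 K/W
  R_cellular glass = L/(kA) = 0.249/(0.0648·31.2) = 0.1232 K/W
  R_cork board = L/(kA) = 0.155/(0.0502·31.2) = 0.09896 K/W
ΣR = 9.379×10^-7 + 0.1232 + 0.09896 = 0.2222 K/W
Q = ΔT/ΣR = (-22.1 °C − 15.8 °C)/0.2222 = -171 W
(Negative Q ⇒ heat flows inward; heat gain = 171 W.)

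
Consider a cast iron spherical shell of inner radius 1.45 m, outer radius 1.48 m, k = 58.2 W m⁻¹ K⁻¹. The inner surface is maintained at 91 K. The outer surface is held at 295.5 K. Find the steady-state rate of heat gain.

Q = 1.07×10^7 W

Q = 4πk·ΔT/(1/r₁ − 1/r₂) = 4π × 58.2 × 204.5 / (1/1.45 − 1/1.48) = 1.07×10^7 W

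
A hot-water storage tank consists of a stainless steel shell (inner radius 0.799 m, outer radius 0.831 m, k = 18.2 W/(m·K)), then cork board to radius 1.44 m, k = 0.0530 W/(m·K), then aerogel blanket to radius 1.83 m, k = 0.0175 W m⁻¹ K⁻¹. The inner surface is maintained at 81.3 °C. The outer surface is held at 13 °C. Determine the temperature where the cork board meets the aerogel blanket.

Resistance network (inner→outer):
  R_stainless steel = (1/0.799 − 1/0.831)/(4πk) = 0.04820/(4π·18.2) = 2.107×10^-4 K/W
  R_cork board = (1/0.831 − 1/1.44)/(4πk) = 0.5089/(4π·0.0530) = 0.7641 K/W
  R_aerogel blanket = (1/1.44 − 1/1.83)/(4πk) = 0.1480/(4π·0.0175) = 0.6730 K/W
ΣR = 2.107×10^-4 + 0.7641 + 0.6730 = 1.437 K/W
Q = ΔT/ΣR = (81.3 °C − 13 °C)/1.437 = 47.53 W
From the inner boundary to the cork board/aerogel blanket interface, ΣR_partial = 0.7643 K/W.
T_interface = T_in − Q·ΣR_partial = 81.3 °C − (47.53)(0.7643) = 45.0 °C

T = 45.0 °C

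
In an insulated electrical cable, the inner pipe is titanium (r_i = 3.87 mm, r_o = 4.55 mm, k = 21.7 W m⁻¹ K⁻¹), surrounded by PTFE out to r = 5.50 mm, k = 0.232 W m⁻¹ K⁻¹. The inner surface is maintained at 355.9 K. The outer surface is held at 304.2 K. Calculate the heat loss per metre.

Q' = 394 W/m

Series thermal resistances, inner to outer:
  R'_titanium = ln(0.00455/0.00387)/(2πk) = 0.1619/(2π·21.7) = 0.001187 m·K/W
  R'_PTFE = ln(0.00550/0.00455)/(2πk) = 0.1896/(2π·0.232) = 0.1301 m·K/W
ΣR = 0.001187 + 0.1301 = 0.1313 m·K/W
Q' = ΔT/ΣR = (355.9 K − 304.2 K)/0.1313 = 394 W/m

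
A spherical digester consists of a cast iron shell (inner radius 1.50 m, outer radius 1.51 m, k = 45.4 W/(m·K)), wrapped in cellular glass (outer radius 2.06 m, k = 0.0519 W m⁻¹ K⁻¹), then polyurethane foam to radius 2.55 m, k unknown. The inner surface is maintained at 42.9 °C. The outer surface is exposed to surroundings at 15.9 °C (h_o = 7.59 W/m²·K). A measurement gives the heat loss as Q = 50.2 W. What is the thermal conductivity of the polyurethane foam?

k = 0.0280 W/m·K

ΣR = ΔT/Q = |42.9 − 15.9|/50.2 = 0.5378 K/W
Known resistances:
  R_cast iron = (1/1.50 − 1/1.51)/(4πk) = 0.004415/(4π·45.4) = 7.739×10^-6 K/W
  R_cellular glass = (1/1.51 − 1/2.06)/(4πk) = 0.1768/(4π·0.0519) = 0.2711 K/W
  R_conv,out = 1/(4πr²h) = 1/(4π·2.55²·7.59) = 0.001612 K/W
R_polyurethane foam = ΣR − ΣR_known = 0.5378 − 0.2727 = 0.2651 K/W
(1/r₁−1/r₂)/(4πk) = 0.2651 ⇒ k = 0.09328/(4π·0.2651) = 0.0280 W/m·K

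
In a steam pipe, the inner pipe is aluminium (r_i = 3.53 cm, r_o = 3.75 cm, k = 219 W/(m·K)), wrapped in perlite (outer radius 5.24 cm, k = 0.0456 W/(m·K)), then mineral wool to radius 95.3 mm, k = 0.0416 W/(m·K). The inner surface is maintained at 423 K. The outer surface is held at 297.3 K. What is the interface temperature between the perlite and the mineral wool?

Treat each layer as a resistance in series:
  R'_aluminium = ln(0.0375/0.0353)/(2πk) = 0.06046/(2π·219) = 4.394×10^-5 m·K/W
  R'_perlite = ln(0.0524/0.0375)/(2πk) = 0.3346/(2π·0.0456) = 1.168 m·K/W
  R'_mineral wool = ln(0.0953/0.0524)/(2πk) = 0.5981/(2π·0.0416) = 2.288 m·K/W
ΣR = 4.394×10^-5 + 1.168 + 2.288 = 3.456 m·K/W
Q' = ΔT/ΣR = (423 K − 297.3 K)/3.456 = 36.37 W/m
From the inner boundary to the perlite/mineral wool interface, ΣR_partial = 1.168 m·K/W.
T_interface = T_in − Q'·ΣR_partial = 423 K − (36.37)(1.168) = 381 K

T = 381 K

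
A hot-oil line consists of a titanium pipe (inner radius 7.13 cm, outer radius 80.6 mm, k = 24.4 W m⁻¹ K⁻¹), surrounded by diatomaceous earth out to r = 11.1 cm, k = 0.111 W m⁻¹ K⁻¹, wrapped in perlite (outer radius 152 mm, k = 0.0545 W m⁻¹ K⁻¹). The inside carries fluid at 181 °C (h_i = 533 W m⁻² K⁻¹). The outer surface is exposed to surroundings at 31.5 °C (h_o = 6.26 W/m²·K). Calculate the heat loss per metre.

Series thermal resistances, inner to outer:
  R'_conv,in = 1/(2πr h) = 1/(2π·0.0713·533) = 0.004188 m·K/W
  R'_titanium = ln(0.0806/0.0713)/(2πk) = 0.1226/(2π·24.4) = 7.997×10^-4 m·K/W
  R'_diatomaceous earth = ln(0.111/0.0806)/(2πk) = 0.3200/(2π·0.111) = 0.4589 m·K/W
  R'_perlite = ln(0.152/0.111)/(2πk) = 0.3144/(2π·0.0545) = 0.9180 m·K/W
  R'_conv,out = 1/(2πr h) = 1/(2π·0.152·6.26) = 0.1673 m·K/W
ΣR = 0.004188 + 7.997×10^-4 + 0.4589 + 0.9180 + 0.1673 = 1.549 m·K/W
Q' = ΔT/ΣR = (181 °C − 31.5 °C)/1.549 = 96.5 W/m

Q' = 96.5 W/m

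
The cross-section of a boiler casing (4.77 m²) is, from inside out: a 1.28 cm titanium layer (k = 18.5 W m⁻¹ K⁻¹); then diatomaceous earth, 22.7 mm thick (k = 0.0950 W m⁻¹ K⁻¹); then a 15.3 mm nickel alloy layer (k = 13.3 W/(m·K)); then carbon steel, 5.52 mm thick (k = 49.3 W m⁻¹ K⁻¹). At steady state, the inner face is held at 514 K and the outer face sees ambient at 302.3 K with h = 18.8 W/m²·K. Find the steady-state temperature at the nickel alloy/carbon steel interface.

Resistance network (inner→outer):
  R_titanium = L/(kA) = 0.0128/(18.5·4.77) = 1.451×10^-4 K/W
  R_diatomaceous earth = L/(kA) = 0.0227/(0.0950·4.77) = 0.05009 K/W
  R_nickel alloy = L/(kA) = 0.0153/(13.3·4.77) = 2.412×10^-4 K/W
  R_carbon steel = L/(kA) = 0.00552/(49.3·4.77) = 2.347×10^-5 K/W
  R_conv,out = 1/(hA) = 1/(18.8·4.77) = 0.01115 K/W
ΣR = 1.451×10^-4 + 0.05009 + 2.412×10^-4 + 2.347×10^-5 + 0.01115 = 0.06165 K/W
Q = ΔT/ΣR = (514 K − 302.3 K)/0.06165 = 3434 W
From the inner boundary to the nickel alloy/carbon steel interface, ΣR_partial = 0.05048 K/W.
T_interface = T_in − Q·ΣR_partial = 514 K − (3434)(0.05048) = 340.7 K

T = 340.7 K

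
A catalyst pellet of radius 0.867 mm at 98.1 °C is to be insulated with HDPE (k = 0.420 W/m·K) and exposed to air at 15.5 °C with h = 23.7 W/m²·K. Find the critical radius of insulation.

r_cr = 3.54 cm

For a sphere, r_cr = 2k_ins/h = 2·0.420/23.7 = 0.0354 m = 3.54 cm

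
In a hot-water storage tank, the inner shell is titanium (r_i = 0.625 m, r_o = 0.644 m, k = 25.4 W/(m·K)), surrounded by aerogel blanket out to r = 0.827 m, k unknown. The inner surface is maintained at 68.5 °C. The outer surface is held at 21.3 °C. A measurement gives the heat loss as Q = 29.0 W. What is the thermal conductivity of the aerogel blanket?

k = 0.0168 W/m·K

ΣR = ΔT/Q = |68.5 − 21.3|/29.0 = 1.628 K/W
Known resistances:
  R_titanium = (1/0.625 − 1/0.644)/(4πk) = 0.04720/(4π·25.4) = 1.479×10^-4 K/W
R_aerogel blanket = ΣR − ΣR_known = 1.628 − 1.479×10^-4 = 1.628 K/W
(1/r₁−1/r₂)/(4πk) = 1.628 ⇒ k = 0.3436/(4π·1.628) = 0.0168 W/m·K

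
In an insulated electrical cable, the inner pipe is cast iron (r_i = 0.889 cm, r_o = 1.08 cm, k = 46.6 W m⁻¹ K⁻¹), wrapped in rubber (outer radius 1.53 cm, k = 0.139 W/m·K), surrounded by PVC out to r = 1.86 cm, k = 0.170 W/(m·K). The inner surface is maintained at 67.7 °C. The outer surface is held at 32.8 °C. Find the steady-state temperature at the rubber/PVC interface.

Series thermal resistances, inner to outer:
  R'_cast iron = ln(0.0108/0.00889)/(2πk) = 0.1946/(2π·46.6) = 6.647×10^-4 m·K/W
  R'_rubber = ln(0.0153/0.0108)/(2πk) = 0.3483/(2π·0.139) = 0.3988 m·K/W
  R'_PVC = ln(0.0186/0.0153)/(2πk) = 0.1953/(2π·0.170) = 0.1828 m·K/W
ΣR = 6.647×10^-4 + 0.3988 + 0.1828 = 0.5823 m·K/W
Q' = ΔT/ΣR = (67.7 °C − 32.8 °C)/0.5823 = 59.93 W/m
From the inner boundary to the rubber/PVC interface, ΣR_partial = 0.3995 m·K/W.
T_interface = T_in − Q'·ΣR_partial = 67.7 °C − (59.93)(0.3995) = 43.8 °C

T = 43.8 °C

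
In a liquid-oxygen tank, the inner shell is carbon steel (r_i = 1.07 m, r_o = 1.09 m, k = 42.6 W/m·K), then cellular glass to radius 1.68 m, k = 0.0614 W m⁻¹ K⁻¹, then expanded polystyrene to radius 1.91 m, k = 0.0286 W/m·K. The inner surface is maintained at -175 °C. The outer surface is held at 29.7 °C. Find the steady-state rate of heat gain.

Treat each layer as a resistance in series:
  R_carbon steel = (1/1.07 − 1/1.09)/(4πk) = 0.01715/(4π·42.6) = 3.203×10^-5 K/W
  R_cellular glass = (1/1.09 − 1/1.68)/(4πk) = 0.3222/(4π·0.0614) = 0.4176 K/W
  R_expanded polystyrene = (1/1.68 − 1/1.91)/(4πk) = 0.07168/(4π·0.0286) = 0.1994 K/W
ΣR = 3.203×10^-5 + 0.4176 + 0.1994 = 0.6170 K/W
Q = ΔT/ΣR = (-175 °C − 29.7 °C)/0.6170 = -332 W
(Negative Q ⇒ heat flows inward; heat gain = 332 W.)

Q = 332 W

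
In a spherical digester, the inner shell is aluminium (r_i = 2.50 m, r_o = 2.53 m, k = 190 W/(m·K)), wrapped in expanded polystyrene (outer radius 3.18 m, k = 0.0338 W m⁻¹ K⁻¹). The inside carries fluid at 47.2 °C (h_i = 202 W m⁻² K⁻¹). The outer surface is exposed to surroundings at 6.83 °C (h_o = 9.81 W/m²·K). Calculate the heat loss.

Q = 211 W

Series thermal resistances, inner to outer:
  R_conv,in = 1/(4πr²h) = 1/(4π·2.50²·202) = 6.303×10^-5 K/W
  R_aluminium = (1/2.50 − 1/2.53)/(4πk) = 0.004743/(4π·190) = 1.987×10^-6 K/W
  R_expanded polystyrene = (1/2.53 − 1/3.18)/(4πk) = 0.08079/(4π·0.0338) = 0.1902 K/W
  R_conv,out = 1/(4πr²h) = 1/(4π·3.18²·9.81) = 8.022×10^-4 K/W
ΣR = 6.303×10^-5 + 1.987×10^-6 + 0.1902 + 8.022×10^-4 = 0.1911 K/W
Q = ΔT/ΣR = (47.2 °C − 6.83 °C)/0.1911 = 211 W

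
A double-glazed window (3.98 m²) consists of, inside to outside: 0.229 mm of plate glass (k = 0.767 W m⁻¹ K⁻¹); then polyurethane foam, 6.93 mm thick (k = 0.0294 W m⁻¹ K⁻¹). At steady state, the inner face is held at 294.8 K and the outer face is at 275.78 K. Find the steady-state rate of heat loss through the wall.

Resistance network (inner→outer):
  R_plate glass = L/(kA) = 2.29×10^-4/(0.767·3.98) = 7.502×10^-5 K/W
  R_polyurethane foam = L/(kA) = 0.00693/(0.0294·3.98) = 0.05922 K/W
ΣR = 7.502×10^-5 + 0.05922 = 0.05930 K/W
Q = ΔT/ΣR = (294.8 K − 275.78 K)/0.05930 = 321 W

Q = 321 W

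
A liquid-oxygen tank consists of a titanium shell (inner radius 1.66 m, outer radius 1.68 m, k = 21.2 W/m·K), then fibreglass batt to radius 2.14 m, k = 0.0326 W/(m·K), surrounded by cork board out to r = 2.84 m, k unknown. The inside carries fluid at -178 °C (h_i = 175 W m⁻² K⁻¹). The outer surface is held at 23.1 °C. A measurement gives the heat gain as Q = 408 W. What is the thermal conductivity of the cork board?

ΣR = ΔT/Q = |-178 − 23.1|/408 = 0.4929 K/W
Known resistances:
  R_conv,in = 1/(4πr²h) = 1/(4π·1.66²·175) = 1.650×10^-4 K/W
  R_titanium = (1/1.66 − 1/1.68)/(4πk) = 0.007172/(4π·21.2) = 2.692×10^-5 K/W
  R_fibreglass batt = (1/1.68 − 1/2.14)/(4πk) = 0.1279/(4π·0.0326) = 0.3123 K/W
R_cork board = ΣR − ΣR_known = 0.4929 − 0.3125 = 0.1804 K/W
(1/r₁−1/r₂)/(4πk) = 0.1804 ⇒ k = 0.1152/(4π·0.1804) = 0.0508 W/m·K

k = 0.0508 W/m·K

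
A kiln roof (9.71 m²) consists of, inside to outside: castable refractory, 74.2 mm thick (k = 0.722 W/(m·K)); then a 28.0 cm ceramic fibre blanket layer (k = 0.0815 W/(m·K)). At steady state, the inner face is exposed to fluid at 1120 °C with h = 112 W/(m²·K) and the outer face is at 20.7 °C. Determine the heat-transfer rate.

Resistance network (inner→outer):
  R_conv,in = 1/(hA) = 1/(112·9.71) = 9.195×10^-4 K/W
  R_castable refractory = L/(kA) = 0.0742/(0.722·9.71) = 0.01058 K/W
  R_ceramic fibre blanket = L/(kA) = 0.280/(0.0815·9.71) = 0.3538 K/W
ΣR = 9.195×10^-4 + 0.01058 + 0.3538 = 0.3653 K/W
Q = ΔT/ΣR = (1120 °C − 20.7 °C)/0.3653 = 3010 W

Q = 3.01 kW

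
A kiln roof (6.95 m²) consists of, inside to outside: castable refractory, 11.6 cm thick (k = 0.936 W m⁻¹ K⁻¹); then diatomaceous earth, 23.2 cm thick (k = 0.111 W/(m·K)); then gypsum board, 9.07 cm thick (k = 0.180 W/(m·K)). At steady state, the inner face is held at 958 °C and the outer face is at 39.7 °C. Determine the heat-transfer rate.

Q = 2.35 kW

Treat each layer as a resistance in series:
  R_castable refractory = L/(kA) = 0.116/(0.936·6.95) = 0.01783 K/W
  R_diatomaceous earth = L/(kA) = 0.232/(0.111·6.95) = 0.3007 K/W
  R_gypsum board = L/(kA) = 0.0907/(0.180·6.95) = 0.07250 K/W
ΣR = 0.01783 + 0.3007 + 0.07250 = 0.3910 K/W
Q = ΔT/ΣR = (958 °C − 39.7 °C)/0.3910 = 2350 W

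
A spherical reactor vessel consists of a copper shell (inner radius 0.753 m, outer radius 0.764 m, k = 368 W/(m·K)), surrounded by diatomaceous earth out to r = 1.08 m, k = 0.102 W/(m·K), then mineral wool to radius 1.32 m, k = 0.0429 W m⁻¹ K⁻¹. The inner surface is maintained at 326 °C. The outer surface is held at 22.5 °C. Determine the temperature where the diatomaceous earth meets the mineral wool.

T = 178 °C

Resistance network (inner→outer):
  R_copper = (1/0.753 − 1/0.764)/(4πk) = 0.01912/(4π·368) = 4.135×10^-6 K/W
  R_diatomaceous earth = (1/0.764 − 1/1.08)/(4πk) = 0.3830/(4π·0.102) = 0.2988 K/W
  R_mineral wool = (1/1.08 − 1/1.32)/(4πk) = 0.1684/(4π·0.0429) = 0.3123 K/W
ΣR = 4.135×10^-6 + 0.2988 + 0.3123 = 0.6111 K/W
Q = ΔT/ΣR = (326 °C − 22.5 °C)/0.6111 = 496.6 W
From the inner boundary to the diatomaceous earth/mineral wool interface, ΣR_partial = 0.2988 K/W.
T_interface = T_in − Q·ΣR_partial = 326 °C − (496.6)(0.2988) = 178 °C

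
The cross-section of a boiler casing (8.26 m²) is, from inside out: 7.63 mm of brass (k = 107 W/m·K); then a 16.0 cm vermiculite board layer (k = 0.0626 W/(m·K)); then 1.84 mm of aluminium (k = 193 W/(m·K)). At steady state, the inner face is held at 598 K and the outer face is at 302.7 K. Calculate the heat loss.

Resistance network (inner→outer):
  R_brass = L/(kA) = 0.00763/(107·8.26) = 8.633×10^-6 K/W
  R_vermiculite board = L/(kA) = 0.160/(0.0626·8.26) = 0.3094 K/W
  R_aluminium = L/(kA) = 0.00184/(193·8.26) = 1.154×10^-6 K/W
ΣR = 8.633×10^-6 + 0.3094 + 1.154×10^-6 = 0.3094 K/W
Q = ΔT/ΣR = (598 K − 302.7 K)/0.3094 = 954 W

Q = 954 W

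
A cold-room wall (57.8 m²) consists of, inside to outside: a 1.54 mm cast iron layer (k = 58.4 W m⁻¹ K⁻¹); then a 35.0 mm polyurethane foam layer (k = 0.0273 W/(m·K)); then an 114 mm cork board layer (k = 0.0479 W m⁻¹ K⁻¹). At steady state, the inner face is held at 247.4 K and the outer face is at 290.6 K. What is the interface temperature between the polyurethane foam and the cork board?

Resistance network (inner→outer):
  R_cast iron = L/(kA) = 0.00154/(58.4·57.8) = 4.562×10^-7 K/W
  R_polyurethane foam = L/(kA) = 0.0350/(0.0273·57.8) = 0.02218 K/W
  R_cork board = L/(kA) = 0.114/(0.0479·57.8) = 0.04118 K/W
ΣR = 4.562×10^-7 + 0.02218 + 0.04118 = 0.06336 K/W
Q = ΔT/ΣR = (247.4 K − 290.6 K)/0.06336 = -681.8 W
From the inner boundary to the polyurethane foam/cork board interface, ΣR_partial = 0.02218 K/W.
T_interface = T_in − Q·ΣR_partial = 247.4 K − (-681.8)(0.02218) = 262.5 K

T = 262.5 K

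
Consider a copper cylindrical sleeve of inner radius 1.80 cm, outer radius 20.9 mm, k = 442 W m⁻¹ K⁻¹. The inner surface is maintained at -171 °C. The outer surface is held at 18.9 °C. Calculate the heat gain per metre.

Q' = 2πk·ΔT/ln(r₂/r₁) = 2π × 442 × 189.9 / ln(0.0209/0.0180) = 3.53×10^6 W/m

Q' = 3.53×10^6 W/m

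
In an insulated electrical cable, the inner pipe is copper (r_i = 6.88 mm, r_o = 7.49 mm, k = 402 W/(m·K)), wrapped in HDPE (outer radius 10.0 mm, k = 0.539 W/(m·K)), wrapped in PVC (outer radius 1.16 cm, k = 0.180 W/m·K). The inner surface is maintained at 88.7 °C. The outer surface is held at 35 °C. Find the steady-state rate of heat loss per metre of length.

Q' = 248 W/m

Treat each layer as a resistance in series:
  R'_copper = ln(0.00749/0.00688)/(2πk) = 0.08495/(2π·402) = 3.363×10^-5 m·K/W
  R'_HDPE = ln(0.0100/0.00749)/(2πk) = 0.2890/(2π·0.539) = 0.08534 m·K/W
  R'_PVC = ln(0.0116/0.0100)/(2πk) = 0.1484/(2π·0.180) = 0.1312 m·K/W
ΣR = 3.363×10^-5 + 0.08534 + 0.1312 = 0.2166 m·K/W
Q' = ΔT/ΣR = (88.7 °C − 35 °C)/0.2166 = 248 W/m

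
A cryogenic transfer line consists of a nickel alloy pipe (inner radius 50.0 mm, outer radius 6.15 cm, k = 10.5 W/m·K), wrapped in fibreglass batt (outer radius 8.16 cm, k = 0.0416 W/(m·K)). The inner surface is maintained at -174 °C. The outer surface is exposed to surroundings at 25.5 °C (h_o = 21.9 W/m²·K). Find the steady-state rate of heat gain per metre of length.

Q' = 170 W/m

Treat each layer as a resistance in series:
  R'_nickel alloy = ln(0.0615/0.0500)/(2πk) = 0.2070/(2π·10.5) = 0.003138 m·K/W
  R'_fibreglass batt = ln(0.0816/0.0615)/(2πk) = 0.2828/(2π·0.0416) = 1.082 m·K/W
  R'_conv,out = 1/(2πr h) = 1/(2π·0.0816·21.9) = 0.08906 m·K/W
ΣR = 0.003138 + 1.082 + 0.08906 = 1.174 m·K/W
Q' = ΔT/ΣR = (-174 °C − 25.5 °C)/1.174 = -170 W/m
(Negative Q' ⇒ heat flows inward; heat gain = 170 W/m.)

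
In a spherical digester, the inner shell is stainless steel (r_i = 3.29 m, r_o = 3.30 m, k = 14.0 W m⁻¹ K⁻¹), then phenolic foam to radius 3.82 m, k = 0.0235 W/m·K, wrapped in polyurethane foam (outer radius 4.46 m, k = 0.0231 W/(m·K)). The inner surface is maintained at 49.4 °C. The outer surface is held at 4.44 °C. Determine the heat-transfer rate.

Resistance network (inner→outer):
  R_stainless steel = (1/3.29 − 1/3.30)/(4πk) = 9.211×10^-4/(4π·14.0) = 5.235×10^-6 K/W
  R_phenolic foam = (1/3.30 − 1/3.82)/(4πk) = 0.04125/(4π·0.0235) = 0.1397 K/W
  R_polyurethane foam = (1/3.82 − 1/4.46)/(4πk) = 0.03756/(4π·0.0231) = 0.1294 K/W
ΣR = 5.235×10^-6 + 0.1397 + 0.1294 = 0.2691 K/W
Q = ΔT/ΣR = (49.4 °C − 4.44 °C)/0.2691 = 167 W

Q = 167 W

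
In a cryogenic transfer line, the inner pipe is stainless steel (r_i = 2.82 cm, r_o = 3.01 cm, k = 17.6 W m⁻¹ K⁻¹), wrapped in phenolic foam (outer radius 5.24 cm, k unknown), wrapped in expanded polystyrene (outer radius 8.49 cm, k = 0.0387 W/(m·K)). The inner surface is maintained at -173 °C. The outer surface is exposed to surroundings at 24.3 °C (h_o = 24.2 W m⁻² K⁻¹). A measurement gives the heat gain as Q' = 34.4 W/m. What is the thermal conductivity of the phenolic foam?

k = 0.0240 W/m·K

ΣR = ΔT/Q' = |-173 − 24.3|/34.4 = 5.735 m·K/W
Known resistances:
  R'_stainless steel = ln(0.0301/0.0282)/(2πk) = 0.06520/(2π·17.6) = 5.896×10^-4 m·K/W
  R'_expanded polystyrene = ln(0.0849/0.0524)/(2πk) = 0.4826/(2π·0.0387) = 1.985 m·K/W
  R'_conv,out = 1/(2πr h) = 1/(2π·0.0849·24.2) = 0.07746 m·K/W
R_phenolic foam = ΣR − ΣR_known = 5.735 − 2.063 = 3.672 m·K/W
ln(r₂/r₁)/(2πk) = 3.672 ⇒ k = 0.5544/(2π·3.672) = 0.0240 W/m·K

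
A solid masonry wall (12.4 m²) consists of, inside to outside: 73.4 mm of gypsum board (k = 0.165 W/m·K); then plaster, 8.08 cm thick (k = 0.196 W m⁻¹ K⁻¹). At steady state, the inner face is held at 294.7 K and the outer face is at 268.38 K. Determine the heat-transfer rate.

Q = 381 W

Treat each layer as a resistance in series:
  R_gypsum board = L/(kA) = 0.0734/(0.165·12.4) = 0.03587 K/W
  R_plaster = L/(kA) = 0.0808/(0.196·12.4) = 0.03325 K/W
ΣR = 0.03587 + 0.03325 = 0.06912 K/W
Q = ΔT/ΣR = (294.7 K − 268.38 K)/0.06912 = 381 W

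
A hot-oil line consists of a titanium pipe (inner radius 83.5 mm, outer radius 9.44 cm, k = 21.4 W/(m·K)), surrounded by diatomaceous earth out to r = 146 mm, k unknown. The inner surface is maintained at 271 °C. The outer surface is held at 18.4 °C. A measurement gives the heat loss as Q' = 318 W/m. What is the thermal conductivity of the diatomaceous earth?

ΣR = ΔT/Q' = |271 − 18.4|/318 = 0.7943 m·K/W
Known resistances:
  R'_titanium = ln(0.0944/0.0835)/(2πk) = 0.1227/(2π·21.4) = 9.125×10^-4 m·K/W
R_diatomaceous earth = ΣR − ΣR_known = 0.7943 − 9.125×10^-4 = 0.7934 m·K/W
ln(r₂/r₁)/(2πk) = 0.7934 ⇒ k = 0.4361/(2π·0.7934) = 0.0875 W/m·K

k = 0.0875 W/m·K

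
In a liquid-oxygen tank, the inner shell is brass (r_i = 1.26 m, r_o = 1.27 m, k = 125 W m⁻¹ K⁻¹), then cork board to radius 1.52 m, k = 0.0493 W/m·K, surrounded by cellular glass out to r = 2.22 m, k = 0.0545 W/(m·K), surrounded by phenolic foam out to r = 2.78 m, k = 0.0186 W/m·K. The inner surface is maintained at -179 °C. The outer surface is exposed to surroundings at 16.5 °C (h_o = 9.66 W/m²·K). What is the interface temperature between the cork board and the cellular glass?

Series thermal resistances, inner to outer:
  R_brass = (1/1.26 − 1/1.27)/(4πk) = 0.006249/(4π·125) = 3.978×10^-6 K/W
  R_cork board = (1/1.27 − 1/1.52)/(4πk) = 0.1295/(4π·0.0493) = 0.2090 K/W
  R_cellular glass = (1/1.52 − 1/2.22)/(4πk) = 0.2074/(4π·0.0545) = 0.3029 K/W
  R_phenolic foam = (1/2.22 − 1/2.78)/(4πk) = 0.09074/(4π·0.0186) = 0.3882 K/W
  R_conv,out = 1/(4πr²h) = 1/(4π·2.78²·9.66) = 0.001066 K/W
ΣR = 3.978×10^-6 + 0.2090 + 0.3029 + 0.3882 + 0.001066 = 0.9012 K/W
Q = ΔT/ΣR = (-179 °C − 16.5 °C)/0.9012 = -216.9 W
From the inner boundary to the cork board/cellular glass interface, ΣR_partial = 0.2090 K/W.
T_interface = T_in − Q·ΣR_partial = -179 °C − (-216.9)(0.2090) = -134 °C

T = -134 °C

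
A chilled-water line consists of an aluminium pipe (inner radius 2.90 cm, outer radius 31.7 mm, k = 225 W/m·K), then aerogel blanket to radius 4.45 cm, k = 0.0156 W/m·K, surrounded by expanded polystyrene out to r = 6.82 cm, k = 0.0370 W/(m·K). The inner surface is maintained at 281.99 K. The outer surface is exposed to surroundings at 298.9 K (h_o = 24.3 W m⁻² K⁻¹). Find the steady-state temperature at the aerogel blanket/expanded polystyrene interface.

Series thermal resistances, inner to outer:
  R'_aluminium = ln(0.0317/0.0290)/(2πk) = 0.08902/(2π·225) = 6.297×10^-5 m·K/W
  R'_aerogel blanket = ln(0.0445/0.0317)/(2πk) = 0.3392/(2π·0.0156) = 3.460 m·K/W
  R'_expanded polystyrene = ln(0.0682/0.0445)/(2πk) = 0.4270/(2π·0.0370) = 1.837 m·K/W
  R'_conv,out = 1/(2πr h) = 1/(2π·0.0682·24.3) = 0.09603 m·K/W
ΣR = 6.297×10^-5 + 3.460 + 1.837 + 0.09603 = 5.393 m·K/W
Q' = ΔT/ΣR = (281.99 K − 298.9 K)/5.393 = -3.136 W/m
From the inner boundary to the aerogel blanket/expanded polystyrene interface, ΣR_partial = 3.460 m·K/W.
T_interface = T_in − Q'·ΣR_partial = 281.99 K − (-3.136)(3.460) = 292.8 K

T = 292.8 K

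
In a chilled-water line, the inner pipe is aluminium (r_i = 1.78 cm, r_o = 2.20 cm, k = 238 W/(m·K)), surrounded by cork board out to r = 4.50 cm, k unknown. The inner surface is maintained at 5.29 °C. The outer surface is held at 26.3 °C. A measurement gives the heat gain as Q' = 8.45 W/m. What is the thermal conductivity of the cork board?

ΣR = ΔT/Q' = |5.29 − 26.3|/8.45 = 2.486 m·K/W
Known resistances:
  R'_aluminium = ln(0.0220/0.0178)/(2πk) = 0.2118/(2π·238) = 1.417×10^-4 m·K/W
R_cork board = ΣR − ΣR_known = 2.486 − 1.417×10^-4 = 2.486 m·K/W
ln(r₂/r₁)/(2πk) = 2.486 ⇒ k = 0.7156/(2π·2.486) = 0.0458 W/m·K

k = 0.0458 W/m·K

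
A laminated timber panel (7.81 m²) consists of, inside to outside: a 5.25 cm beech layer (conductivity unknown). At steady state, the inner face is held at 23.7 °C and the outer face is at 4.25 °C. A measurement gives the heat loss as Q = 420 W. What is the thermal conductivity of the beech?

k = 0.145 W/m·K

ΣR = ΔT/Q = |23.7 − 4.25|/420 = 0.04631 K/W
L/(kA) = 0.04631 ⇒ k = 0.0525/(0.04631·7.81) = 0.145 W/m·K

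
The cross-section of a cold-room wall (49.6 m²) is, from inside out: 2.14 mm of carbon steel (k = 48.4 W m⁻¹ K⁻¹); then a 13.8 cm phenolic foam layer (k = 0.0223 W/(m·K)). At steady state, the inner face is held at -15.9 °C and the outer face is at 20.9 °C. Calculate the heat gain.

Q = 295 W

Treat each layer as a resistance in series:
  R_carbon steel = L/(kA) = 0.00214/(48.4·49.6) = 8.914×10^-7 K/W
  R_phenolic foam = L/(kA) = 0.138/(0.0223·49.6) = 0.1248 K/W
ΣR = 8.914×10^-7 + 0.1248 = 0.1248 K/W
Q = ΔT/ΣR = (-15.9 °C − 20.9 °C)/0.1248 = -295 W
(Negative Q ⇒ heat flows inward; heat gain = 295 W.)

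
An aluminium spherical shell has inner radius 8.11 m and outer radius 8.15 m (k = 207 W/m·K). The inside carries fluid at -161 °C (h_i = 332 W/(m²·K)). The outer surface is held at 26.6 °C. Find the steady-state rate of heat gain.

Q = 48400 kW

Treat each layer as a resistance in series:
  R_conv,in = 1/(4πr²h) = 1/(4π·8.11²·332) = 3.644×10^-6 K/W
  R_aluminium = (1/8.11 − 1/8.15)/(4πk) = 6.052×10^-4/(4π·207) = 2.326×10^-7 K/W
ΣR = 3.644×10^-6 + 2.326×10^-7 = 3.877×10^-6 K/W
Q = ΔT/ΣR = (-161 °C − 26.6 °C)/3.877×10^-6 = -4.84×10^7 W
(Negative Q ⇒ heat flows inward; heat gain = 4.84×10^7 W.)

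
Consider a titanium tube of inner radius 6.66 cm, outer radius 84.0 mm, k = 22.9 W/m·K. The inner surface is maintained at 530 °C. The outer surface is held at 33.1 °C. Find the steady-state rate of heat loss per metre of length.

Q' = 2πk·ΔT/ln(r₂/r₁) = 2π × 22.9 × 496.9 / ln(0.0840/0.0666) = 3.08×10^5 W/m

Q' = 308 kW/m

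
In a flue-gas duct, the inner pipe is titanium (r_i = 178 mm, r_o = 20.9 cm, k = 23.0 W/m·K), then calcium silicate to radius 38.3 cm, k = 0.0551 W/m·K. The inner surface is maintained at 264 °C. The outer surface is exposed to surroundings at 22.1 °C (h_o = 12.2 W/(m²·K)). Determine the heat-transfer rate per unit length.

Q' = 136 W/m

Series thermal resistances, inner to outer:
  R'_titanium = ln(0.209/0.178)/(2πk) = 0.1606/(2π·23.0) = 0.001111 m·K/W
  R'_calcium silicate = ln(0.383/0.209)/(2πk) = 0.6057/(2π·0.0551) = 1.750 m·K/W
  R'_conv,out = 1/(2πr h) = 1/(2π·0.383·12.2) = 0.03406 m·K/W
ΣR = 0.001111 + 1.750 + 0.03406 = 1.785 m·K/W
Q' = ΔT/ΣR = (264 °C − 22.1 °C)/1.785 = 136 W/m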